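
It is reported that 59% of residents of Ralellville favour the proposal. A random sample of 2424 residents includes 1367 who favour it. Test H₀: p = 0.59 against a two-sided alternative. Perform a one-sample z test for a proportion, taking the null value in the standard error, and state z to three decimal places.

z = -2.608

p̂ = 1367/2424 ≈ 0.563944.
SE = √(p₀(1−p₀)/n) = √(0.2419/2424) = 0.009990.
z = (0.563944 − 0.59)/0.009990 = -0.026056/0.009990 = -2.608.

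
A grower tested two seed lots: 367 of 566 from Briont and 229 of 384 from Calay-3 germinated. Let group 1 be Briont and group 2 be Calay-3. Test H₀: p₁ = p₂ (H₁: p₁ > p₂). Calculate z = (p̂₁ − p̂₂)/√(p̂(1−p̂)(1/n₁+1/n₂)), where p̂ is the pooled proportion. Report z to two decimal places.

p̂₁ = 367/566 = 0.64841, p̂₂ = 229/384 = 0.59635.
Pooled p̂ = (367+229)/(566+384) = 596/950 = 0.62737.
SE = √(0.233777 × 0.00437095) = 0.03197.
z = (0.64841 − 0.59635)/0.03197 = 0.05206/0.03197 = 1.63.
p-value = P(Z > 1.628) ≈ 0.0517.

z = 1.63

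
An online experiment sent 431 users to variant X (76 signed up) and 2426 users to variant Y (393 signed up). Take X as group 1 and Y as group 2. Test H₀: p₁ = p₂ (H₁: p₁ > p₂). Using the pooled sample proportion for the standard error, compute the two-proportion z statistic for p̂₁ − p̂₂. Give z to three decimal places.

z = 0.741

p̂₁ = 76/431 ≈ 0.176334, p̂₂ = 393/2426 ≈ 0.161995.
Pooled p̂ = (76+393)/(431+2426) = 469/2857 = 0.164158.
SE = √(0.13721 × 0.00273239) = 0.019363.
z = (0.176334 − 0.161995)/0.019363 = 0.014339/0.019363 = 0.741.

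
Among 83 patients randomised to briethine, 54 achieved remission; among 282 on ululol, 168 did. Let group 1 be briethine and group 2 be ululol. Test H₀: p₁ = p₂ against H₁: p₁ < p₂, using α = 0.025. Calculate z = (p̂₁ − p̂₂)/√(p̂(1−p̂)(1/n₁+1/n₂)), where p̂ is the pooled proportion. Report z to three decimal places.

z = 0.900

p̂₁ = 54/83 ≈ 0.65060, p̂₂ = 168/282 ≈ 0.59574.
Pooled p̂ = (54+168)/(83+282) = 222/365 = 0.60822.
SE = √(0.238289 × 0.0155943) = 0.06096.
z = (0.65060 − 0.59574)/0.06096 = 0.05486/0.06096 = 0.900.
p-value = P(Z < 0.900) ≈ 0.8159. With α = 0.025, fail to reject H₀.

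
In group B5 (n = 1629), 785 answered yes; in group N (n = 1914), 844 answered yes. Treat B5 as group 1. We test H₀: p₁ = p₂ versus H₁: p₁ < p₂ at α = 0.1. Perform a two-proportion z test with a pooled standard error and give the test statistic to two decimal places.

p̂₁ = 785/1629 ≈ 0.48189, p̂₂ = 844/1914 ≈ 0.44096.
Pooled p̂ = (785+844)/(1629+1914) = 1629/3543 = 0.45978.
SE = √(p̂(1−p̂)(1/n₁+1/n₂)) = √(0.45978·0.54022·0.00113634) = √(0.000282247) = 0.01680.
z = (0.48189 − 0.44096)/0.01680 = 0.04093/0.01680 = 2.44.
p-value = P(Z < 2.436) ≈ 0.9926; since p > α = 0.1, fail to reject H₀.

z = 2.44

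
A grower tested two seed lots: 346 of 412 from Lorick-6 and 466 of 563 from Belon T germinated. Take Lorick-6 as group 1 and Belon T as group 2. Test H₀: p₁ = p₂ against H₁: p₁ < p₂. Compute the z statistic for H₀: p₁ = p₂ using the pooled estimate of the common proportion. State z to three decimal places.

z = 0.500

p̂₁ = 346/412 ≈ 0.83981, p̂₂ = 466/563 ≈ 0.82771.
Pooled p̂ = (346+466)/(412+563) = 812/975 = 0.83282.
SE = √(p̂(1−p̂)(1/n₁+1/n₂)) = √(0.83282·0.16718·0.00420338) = √(0.000585239) = 0.02419.
z = (0.83981 − 0.82771)/0.02419 = 0.01210/0.02419 = 0.500.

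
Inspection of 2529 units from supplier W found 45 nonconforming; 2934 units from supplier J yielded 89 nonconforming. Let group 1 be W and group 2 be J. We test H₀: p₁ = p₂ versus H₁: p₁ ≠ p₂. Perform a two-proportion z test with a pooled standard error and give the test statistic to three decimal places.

z = -2.988

p̂₁ = 45/2529 ≈ 0.017794, p̂₂ = 89/2934 ≈ 0.030334.
Pooled p̂ = (45+89)/(2529+2934) = 134/5463 = 0.024529.
SE = √(0.023927 × 0.000736245) = 0.004197.
z = (0.017794 − 0.030334)/0.004197 = -0.012540/0.004197 = -2.988.
Two-sided p-value ≈ 2·Φ(−2.988) = 0.0028.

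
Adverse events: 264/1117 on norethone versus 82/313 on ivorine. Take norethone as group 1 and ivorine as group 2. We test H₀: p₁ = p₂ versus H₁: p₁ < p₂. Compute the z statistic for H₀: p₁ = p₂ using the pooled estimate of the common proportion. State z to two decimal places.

z = -0.94

p̂₁ = 264/1117 ≈ 0.2363, p̂₂ = 82/313 ≈ 0.2620.
Pooled p̂ = (264+82)/(1117+313) = 346/1430 = 0.2420.
SE = √(0.183414 × 0.00409014) = 0.0274.
z = (0.2363 − 0.2620)/0.0274 = -0.0257/0.0274 = -0.94.
p-value = P(Z < -0.936) ≈ 0.1747.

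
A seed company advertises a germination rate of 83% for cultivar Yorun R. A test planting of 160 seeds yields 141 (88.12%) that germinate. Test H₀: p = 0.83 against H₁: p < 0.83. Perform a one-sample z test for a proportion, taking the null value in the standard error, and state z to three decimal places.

p̂ = 141/160 ≈ 0.88125.
Under H₀, SE = √(0.83·0.17/160) = √(0.000881875) = 0.02970.
z = (0.88125 − 0.83)/0.02970 = 0.05125/0.02970 = 1.726.
p-value = P(Z < 1.726) ≈ 0.9578.

z = 1.726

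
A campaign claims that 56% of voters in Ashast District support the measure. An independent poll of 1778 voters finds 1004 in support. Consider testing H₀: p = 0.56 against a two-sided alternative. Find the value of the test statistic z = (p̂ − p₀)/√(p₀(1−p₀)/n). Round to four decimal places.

p̂ = 1004/1778 ≈ 0.564679.
SE = √(p₀(1−p₀)/n) = √(0.2464/1778) = 0.011772.
z = (0.564679 − 0.56)/0.011772 = 0.004679/0.011772 = 0.3975.
p-value = 2·P(Z > 0.397) ≈ 0.6910.

z = 0.3975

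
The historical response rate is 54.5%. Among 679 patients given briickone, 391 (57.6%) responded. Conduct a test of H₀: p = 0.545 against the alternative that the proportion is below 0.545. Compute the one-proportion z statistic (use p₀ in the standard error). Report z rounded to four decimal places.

p̂ = 391/679 = 0.5758468.
SE = √(p₀(1−p₀)/n) = √(0.24798/679) = 0.0191104.
z = (0.5758468 − 0.545)/0.0191104 = 0.0308468/0.0191104 = 1.6141.
p-value = P(Z < 1.614) ≈ 0.9468.

z = 1.6141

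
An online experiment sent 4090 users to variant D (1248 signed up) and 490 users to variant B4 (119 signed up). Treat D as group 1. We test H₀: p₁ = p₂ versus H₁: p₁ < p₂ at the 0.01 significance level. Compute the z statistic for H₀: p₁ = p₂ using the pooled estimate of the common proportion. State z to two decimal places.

z = 2.85

p̂₁ = 1248/4090 ≈ 0.30513, p̂₂ = 119/490 ≈ 0.24286.
Pooled p̂ = (1248+119)/(4090+490) = 1367/4580 = 0.29847.
SE = √(0.209386 × 0.00228532) = 0.02187.
z = (0.30513 − 0.24286)/0.02187 = 0.06227/0.02187 = 2.85.
p-value = P(Z < 2.847) ≈ 0.9978; since p > α = 0.01, fail to reject H₀.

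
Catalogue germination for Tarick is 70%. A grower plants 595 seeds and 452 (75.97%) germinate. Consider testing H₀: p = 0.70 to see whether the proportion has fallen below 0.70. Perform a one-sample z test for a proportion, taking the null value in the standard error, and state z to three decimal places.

p̂ = 452/595 ≈ 0.759664.
Under H₀, SE = √(0.7·0.3/595) = √(0.000352941) = 0.018787.
z = (0.759664 − 0.7)/0.018787 = 0.059664/0.018787 = 3.176.
p-value = P(Z < 3.176) ≈ 0.9993.

z = 3.176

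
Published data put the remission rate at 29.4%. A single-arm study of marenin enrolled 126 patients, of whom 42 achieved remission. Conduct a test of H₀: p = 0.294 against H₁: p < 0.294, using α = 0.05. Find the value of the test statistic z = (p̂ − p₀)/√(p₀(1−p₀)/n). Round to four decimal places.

p̂ = 42/126 = 0.333333.
SE = √(p₀(1−p₀)/n) = √(0.20756/126) = 0.040587.
z = (0.333333 − 0.294)/0.040587 = 0.039333/0.040587 = 0.9691.
p-value = P(Z < 0.969) ≈ 0.8338. With α = 0.05, fail to reject H₀.

z = 0.9691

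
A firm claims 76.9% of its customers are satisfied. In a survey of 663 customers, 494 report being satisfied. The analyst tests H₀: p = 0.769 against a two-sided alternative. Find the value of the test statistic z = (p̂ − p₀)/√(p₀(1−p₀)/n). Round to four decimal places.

p̂ = 494/663 ≈ 0.745098.
Under H₀, SE = √(0.769·0.231/663) = √(0.000267932) = 0.016369.
z = (0.745098 − 0.769)/0.016369 = -0.023902/0.016369 = -1.4602.

z = -1.4602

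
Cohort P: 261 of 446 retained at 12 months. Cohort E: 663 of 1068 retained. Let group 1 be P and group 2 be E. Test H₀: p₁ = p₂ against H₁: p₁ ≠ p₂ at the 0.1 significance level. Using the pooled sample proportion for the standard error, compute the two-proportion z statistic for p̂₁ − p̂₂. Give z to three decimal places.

p̂₁ = 261/446 ≈ 0.585202, p̂₂ = 663/1068 ≈ 0.620787.
Pooled p̂ = (261+663)/(446+1068) = 924/1514 = 0.610304.
SE = √(p̂(1−p̂)(1/n₁+1/n₂)) = √(0.610304·0.389696·0.00317848) = √(0.000755948) = 0.027495.
z = (0.585202 − 0.620787)/0.027495 = -0.035585/0.027495 = -1.294.
Two-sided p-value ≈ 2·Φ(−1.294) = 0.1956. With α = 0.1, fail to reject H₀.

z = -1.294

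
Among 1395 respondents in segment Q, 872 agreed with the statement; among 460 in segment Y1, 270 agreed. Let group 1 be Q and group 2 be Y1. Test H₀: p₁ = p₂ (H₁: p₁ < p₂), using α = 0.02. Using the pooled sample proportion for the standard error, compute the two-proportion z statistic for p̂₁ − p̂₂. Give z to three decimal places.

p̂₁ = 872/1395 ≈ 0.62509, p̂₂ = 270/460 ≈ 0.58696.
Pooled p̂ = (872+270)/(1395+460) = 1142/1855 = 0.61563.
SE = √(0.236629 × 0.00289076) = 0.02615.
z = (0.62509 − 0.58696)/0.02615 = 0.03813/0.02615 = 1.458.
p-value = P(Z < 1.458) ≈ 0.9276, so at α = 0.02 we fail to reject H₀.

z = 1.458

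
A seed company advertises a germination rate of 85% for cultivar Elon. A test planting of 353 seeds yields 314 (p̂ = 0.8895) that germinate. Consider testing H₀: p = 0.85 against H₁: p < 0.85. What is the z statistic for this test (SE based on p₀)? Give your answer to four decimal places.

z = 2.0794

p̂ = 314/353 ≈ 0.8895184.
SE = √(p₀(1−p₀)/n) = √(0.1275/353) = 0.0190050.
z = (0.8895184 − 0.85)/0.0190050 = 0.0395184/0.0190050 = 2.0794.
p-value = P(Z < 2.079) ≈ 0.9812.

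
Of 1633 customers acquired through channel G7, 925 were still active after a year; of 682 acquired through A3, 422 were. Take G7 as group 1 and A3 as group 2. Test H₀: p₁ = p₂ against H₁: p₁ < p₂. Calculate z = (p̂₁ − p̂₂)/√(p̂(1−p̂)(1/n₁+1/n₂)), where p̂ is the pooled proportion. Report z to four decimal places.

p̂₁ = 925/1633 ≈ 0.5664421, p̂₂ = 422/682 ≈ 0.6187683.
Pooled p̂ = (925+422)/(1633+682) = 1347/2315 = 0.5818575.
SE = √(0.243299 × 0.00207865) = 0.0224885.
z = (0.5664421 − 0.6187683)/0.0224885 = -0.0523262/0.0224885 = -2.3268.
p-value = P(Z < -2.327) ≈ 0.0100.

z = -2.3268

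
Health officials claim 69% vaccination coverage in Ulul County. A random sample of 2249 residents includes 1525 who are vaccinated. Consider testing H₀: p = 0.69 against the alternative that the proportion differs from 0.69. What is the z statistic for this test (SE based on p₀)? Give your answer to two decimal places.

p̂ = 1525/2249 ≈ 0.67808.
SE = √(p₀(1−p₀)/n) = √(0.2139/2249) = 0.00975.
z = (0.67808 − 0.69)/0.00975 = -0.01192/0.00975 = -1.22.

z = -1.22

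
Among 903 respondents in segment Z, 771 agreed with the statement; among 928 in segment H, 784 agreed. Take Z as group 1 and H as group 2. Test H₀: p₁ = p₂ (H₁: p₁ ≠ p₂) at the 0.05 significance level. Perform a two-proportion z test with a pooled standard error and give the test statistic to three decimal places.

z = 0.538

p̂₁ = 771/903 = 0.85382, p̂₂ = 784/928 = 0.84483.
Pooled p̂ = (771+784)/(903+928) = 1555/1831 = 0.84926.
SE = √(p̂(1−p̂)(1/n₁+1/n₂)) = √(0.84926·0.15074·0.00218501) = √(0.000279715) = 0.01672.
z = (0.85382 − 0.84483)/0.01672 = 0.00899/0.01672 = 0.538.
Two-sided p-value ≈ 2·Φ(−0.538) = 0.5908, so at α = 0.05 we fail to reject H₀.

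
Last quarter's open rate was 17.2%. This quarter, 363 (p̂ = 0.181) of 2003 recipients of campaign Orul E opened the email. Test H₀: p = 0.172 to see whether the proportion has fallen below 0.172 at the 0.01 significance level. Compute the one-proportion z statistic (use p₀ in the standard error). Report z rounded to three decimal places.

p̂ = 363/2003 ≈ 0.181228.
Under H₀, SE = √(0.172·0.828/2003) = √(7.11013e-05) = 0.008432.
z = (0.181228 − 0.172)/0.008432 = 0.009228/0.008432 = 1.094.
p-value = P(Z < 1.094) ≈ 0.8631; since p > α = 0.01, fail to reject H₀.

z = 1.094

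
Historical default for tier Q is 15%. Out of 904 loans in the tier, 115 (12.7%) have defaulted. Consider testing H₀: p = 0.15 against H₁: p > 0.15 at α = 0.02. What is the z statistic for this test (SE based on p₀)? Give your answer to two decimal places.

p̂ = 115/904 = 0.1272.
SE = √(p₀(1−p₀)/n) = √(0.1275/904) = 0.0119.
z = (0.1272 − 0.15)/0.0119 = -0.0228/0.0119 = -1.92.
p-value = P(Z > -1.919) ≈ 0.9725; since p > α = 0.02, fail to reject H₀.

z = -1.92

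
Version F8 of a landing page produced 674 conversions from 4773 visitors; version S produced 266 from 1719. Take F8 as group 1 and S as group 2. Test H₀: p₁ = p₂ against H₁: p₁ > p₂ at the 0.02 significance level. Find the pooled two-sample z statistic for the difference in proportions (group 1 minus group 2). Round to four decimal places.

p̂₁ = 674/4773 ≈ 0.141211, p̂₂ = 266/1719 ≈ 0.154741.
Pooled p̂ = (674+266)/(4773+1719) = 940/6492 = 0.144794.
SE = √(p̂(1−p̂)(1/n₁+1/n₂)) = √(0.144794·0.855206·0.000791245) = √(9.79787e-05) = 0.009898.
z = (0.141211 − 0.154741)/0.009898 = -0.013530/0.009898 = -1.3669.
p-value = P(Z > -1.367) ≈ 0.9142; since p > α = 0.02, fail to reject H₀.

z = -1.3669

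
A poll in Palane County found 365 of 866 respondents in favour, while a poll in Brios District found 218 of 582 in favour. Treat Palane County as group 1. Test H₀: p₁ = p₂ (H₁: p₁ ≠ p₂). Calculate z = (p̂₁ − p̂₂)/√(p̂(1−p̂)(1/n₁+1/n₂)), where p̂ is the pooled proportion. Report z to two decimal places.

p̂₁ = 365/866 ≈ 0.4215, p̂₂ = 218/582 ≈ 0.3746.
Pooled p̂ = (365+218)/(866+582) = 583/1448 = 0.4026.
SE = √(0.240518 × 0.00287295) = 0.0263.
z = (0.4215 − 0.3746)/0.0263 = 0.0469/0.0263 = 1.78.

z = 1.78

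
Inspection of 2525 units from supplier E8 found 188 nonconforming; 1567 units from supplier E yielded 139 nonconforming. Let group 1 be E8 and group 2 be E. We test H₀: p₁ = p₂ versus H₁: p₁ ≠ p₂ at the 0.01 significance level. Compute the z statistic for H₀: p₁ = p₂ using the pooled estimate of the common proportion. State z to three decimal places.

z = -1.634

p̂₁ = 188/2525 ≈ 0.074455, p̂₂ = 139/1567 ≈ 0.088705.
Pooled p̂ = (188+139)/(2525+1567) = 327/4092 = 0.079912.
SE = √(0.0735261 × 0.0010342) = 0.008720.
z = (0.074455 − 0.088705)/0.008720 = -0.014250/0.008720 = -1.634.
p-value = 2·P(Z > 1.634) ≈ 0.1022, so at α = 0.01 we fail to reject H₀.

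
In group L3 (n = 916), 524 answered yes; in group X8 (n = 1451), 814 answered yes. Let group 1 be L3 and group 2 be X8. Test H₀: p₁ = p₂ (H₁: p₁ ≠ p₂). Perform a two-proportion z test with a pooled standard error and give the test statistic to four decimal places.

p̂₁ = 524/916 = 0.572052, p̂₂ = 814/1451 = 0.560992.
Pooled p̂ = (524+814)/(916+1451) = 1338/2367 = 0.565272.
SE = √(0.24574 × 0.00178088) = 0.020920.
z = (0.572052 − 0.560992)/0.020920 = 0.011060/0.020920 = 0.5287.

z = 0.5287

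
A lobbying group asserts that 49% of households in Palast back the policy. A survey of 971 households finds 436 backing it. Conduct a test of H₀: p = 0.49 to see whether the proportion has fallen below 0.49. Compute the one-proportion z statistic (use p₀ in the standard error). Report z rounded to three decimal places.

z = -2.554

p̂ = 436/971 = 0.449022.
Standard error under H₀: √(0.49×0.51/971) = 0.016043.
z = (0.449022 − 0.49)/0.016043 = -0.040978/0.016043 = -2.554.
p-value = P(Z < -2.554) ≈ 0.0053.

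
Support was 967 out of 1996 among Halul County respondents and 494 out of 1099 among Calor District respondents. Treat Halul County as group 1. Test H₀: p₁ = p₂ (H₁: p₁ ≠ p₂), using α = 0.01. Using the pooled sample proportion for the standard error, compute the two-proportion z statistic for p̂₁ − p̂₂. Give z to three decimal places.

z = 1.865

p̂₁ = 967/1996 = 0.48447, p̂₂ = 494/1099 = 0.44950.
Pooled p̂ = (967+494)/(1996+1099) = 1461/3095 = 0.47205.
SE = √(0.249219 × 0.00141092) = 0.01875.
z = (0.48447 − 0.44950)/0.01875 = 0.03497/0.01875 = 1.865.
p-value = 2·P(Z > 1.865) ≈ 0.0622. With α = 0.01, fail to reject H₀.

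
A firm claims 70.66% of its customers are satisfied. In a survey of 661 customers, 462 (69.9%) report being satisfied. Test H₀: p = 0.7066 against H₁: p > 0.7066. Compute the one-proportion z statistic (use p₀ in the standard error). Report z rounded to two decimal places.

z = -0.43

p̂ = 462/661 = 0.69894.
Standard error under H₀: √(0.7066×0.2934/661) = 0.01771.
z = (0.69894 − 0.7066)/0.01771 = -0.00766/0.01771 = -0.43.
p-value = P(Z > -0.432) ≈ 0.6673.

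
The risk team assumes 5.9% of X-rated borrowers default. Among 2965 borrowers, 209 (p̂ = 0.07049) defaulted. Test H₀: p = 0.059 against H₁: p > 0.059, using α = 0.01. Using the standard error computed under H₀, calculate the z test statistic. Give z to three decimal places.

z = 2.655

p̂ = 209/2965 ≈ 0.070489.
SE = √(p₀(1−p₀)/n) = √(0.055519/2965) = 0.004327.
z = (0.070489 − 0.059)/0.004327 = 0.011489/0.004327 = 2.655.
p-value = P(Z > 2.655) ≈ 0.0040, so at α = 0.01 we reject H₀.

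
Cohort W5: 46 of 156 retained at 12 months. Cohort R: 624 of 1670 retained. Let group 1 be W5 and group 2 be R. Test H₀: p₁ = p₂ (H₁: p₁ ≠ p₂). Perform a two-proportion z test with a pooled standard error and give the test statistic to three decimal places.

z = -1.952

p̂₁ = 46/156 ≈ 0.29487, p̂₂ = 624/1670 ≈ 0.37365.
Pooled p̂ = (46+624)/(156+1670) = 670/1826 = 0.36692.
SE = √(0.23229 × 0.00700906) = 0.04035.
z = (0.29487 − 0.37365)/0.04035 = -0.07878/0.04035 = -1.952.
Two-sided p-value ≈ 2·Φ(−1.952) = 0.0509.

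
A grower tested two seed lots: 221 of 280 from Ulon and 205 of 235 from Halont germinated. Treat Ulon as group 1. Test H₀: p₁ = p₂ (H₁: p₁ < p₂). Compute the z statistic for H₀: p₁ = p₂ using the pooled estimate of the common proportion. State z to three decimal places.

p̂₁ = 221/280 ≈ 0.78929, p̂₂ = 205/235 ≈ 0.87234.
Pooled p̂ = (221+205)/(280+235) = 426/515 = 0.82718.
SE = √(p̂(1−p̂)(1/n₁+1/n₂)) = √(0.82718·0.17282·0.00782675) = √(0.00111884) = 0.03345.
z = (0.78929 − 0.87234)/0.03345 = -0.08305/0.03345 = -2.483.
p-value = P(Z < -2.483) ≈ 0.0065.

z = -2.483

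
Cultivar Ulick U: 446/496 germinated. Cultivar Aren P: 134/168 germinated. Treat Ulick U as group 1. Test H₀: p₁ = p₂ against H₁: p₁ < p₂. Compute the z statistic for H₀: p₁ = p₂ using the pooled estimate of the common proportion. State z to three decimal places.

z = 3.423

p̂₁ = 446/496 ≈ 0.89919, p̂₂ = 134/168 ≈ 0.79762.
Pooled p̂ = (446+134)/(496+168) = 580/664 = 0.87349.
SE = √(p̂(1−p̂)(1/n₁+1/n₂)) = √(0.87349·0.12651·0.00796851) = √(0.000880538) = 0.02967.
z = (0.89919 − 0.79762)/0.02967 = 0.10157/0.02967 = 3.423.
p-value = P(Z < 3.423) ≈ 0.9997.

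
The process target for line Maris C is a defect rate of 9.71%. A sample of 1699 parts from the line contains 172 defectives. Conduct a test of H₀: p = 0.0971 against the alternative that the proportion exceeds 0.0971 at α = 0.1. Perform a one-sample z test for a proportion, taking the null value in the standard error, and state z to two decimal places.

z = 0.58

p̂ = 172/1699 ≈ 0.10124.
Standard error under H₀: √(0.0971×0.9029/1699) = 0.00718.
z = (0.10124 − 0.0971)/0.00718 = 0.00414/0.00718 = 0.58.
p-value = P(Z > 0.576) ≈ 0.2824. With α = 0.1, fail to reject H₀.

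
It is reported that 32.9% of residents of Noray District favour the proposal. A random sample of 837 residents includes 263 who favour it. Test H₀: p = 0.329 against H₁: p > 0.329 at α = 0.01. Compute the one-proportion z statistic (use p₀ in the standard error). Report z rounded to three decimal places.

p̂ = 263/837 = 0.31422.
Standard error under H₀: √(0.329×0.671/837) = 0.01624.
z = (0.31422 − 0.329)/0.01624 = -0.01478/0.01624 = -0.910.
p-value = P(Z > -0.910) ≈ 0.8187. With α = 0.01, fail to reject H₀.

z = -0.910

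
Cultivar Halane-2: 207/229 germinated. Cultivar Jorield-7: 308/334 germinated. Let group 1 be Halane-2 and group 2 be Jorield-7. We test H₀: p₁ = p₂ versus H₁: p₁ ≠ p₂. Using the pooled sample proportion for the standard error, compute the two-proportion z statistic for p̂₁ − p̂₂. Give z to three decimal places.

z = -0.761

p̂₁ = 207/229 ≈ 0.90393, p̂₂ = 308/334 ≈ 0.92216.
Pooled p̂ = (207+308)/(229+334) = 515/563 = 0.91474.
SE = √(p̂(1−p̂)(1/n₁+1/n₂)) = √(0.91474·0.08526·0.00736082) = √(0.000574061) = 0.02396.
z = (0.90393 − 0.92216)/0.02396 = -0.01823/0.02396 = -0.761.
p-value = 2·P(Z > 0.761) ≈ 0.4468.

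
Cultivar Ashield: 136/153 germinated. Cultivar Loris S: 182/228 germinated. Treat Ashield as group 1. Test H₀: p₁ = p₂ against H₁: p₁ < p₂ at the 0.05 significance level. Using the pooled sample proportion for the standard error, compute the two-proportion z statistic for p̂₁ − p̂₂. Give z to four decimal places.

z = 2.3347

p̂₁ = 136/153 ≈ 0.888889, p̂₂ = 182/228 ≈ 0.798246.
Pooled p̂ = (136+182)/(153+228) = 318/381 = 0.834646.
SE = √(p̂(1−p̂)(1/n₁+1/n₂)) = √(0.834646·0.165354·0.0109219) = √(0.00150736) = 0.038825.
z = (0.888889 − 0.798246)/0.038825 = 0.090643/0.038825 = 2.3347.
p-value = P(Z < 2.335) ≈ 0.9902. With α = 0.05, fail to reject H₀.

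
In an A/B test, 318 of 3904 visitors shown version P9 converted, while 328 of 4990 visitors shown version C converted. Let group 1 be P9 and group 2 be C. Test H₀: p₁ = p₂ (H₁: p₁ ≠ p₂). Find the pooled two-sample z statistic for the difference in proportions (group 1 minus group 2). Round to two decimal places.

z = 2.84

p̂₁ = 318/3904 = 0.081455, p̂₂ = 328/4990 = 0.065731.
Pooled p̂ = (318+328)/(3904+4990) = 646/8894 = 0.072633.
SE = √(0.0673576 × 0.000456548) = 0.005545.
z = (0.081455 − 0.065731)/0.005545 = 0.015724/0.005545 = 2.84.
Two-sided p-value ≈ 2·Φ(−2.835) = 0.0046.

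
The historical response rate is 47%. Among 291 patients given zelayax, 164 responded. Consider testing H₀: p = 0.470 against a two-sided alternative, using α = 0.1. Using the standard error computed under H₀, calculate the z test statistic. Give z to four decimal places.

z = 3.1983

p̂ = 164/291 ≈ 0.5635739.
SE = √(p₀(1−p₀)/n) = √(0.2491/291) = 0.0292577.
z = (0.5635739 − 0.47)/0.0292577 = 0.0935739/0.0292577 = 3.1983.
Two-sided p-value ≈ 2·Φ(−3.198) = 0.0014, so at α = 0.1 we reject H₀.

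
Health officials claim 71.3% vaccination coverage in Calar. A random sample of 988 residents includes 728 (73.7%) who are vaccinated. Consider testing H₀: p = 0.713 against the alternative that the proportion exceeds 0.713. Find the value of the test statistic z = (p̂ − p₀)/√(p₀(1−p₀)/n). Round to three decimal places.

p̂ = 728/988 ≈ 0.73684.
Standard error under H₀: √(0.713×0.287/988) = 0.01439.
z = (0.73684 − 0.713)/0.01439 = 0.02384/0.01439 = 1.657.
p-value = P(Z > 1.657) ≈ 0.0488.

z = 1.657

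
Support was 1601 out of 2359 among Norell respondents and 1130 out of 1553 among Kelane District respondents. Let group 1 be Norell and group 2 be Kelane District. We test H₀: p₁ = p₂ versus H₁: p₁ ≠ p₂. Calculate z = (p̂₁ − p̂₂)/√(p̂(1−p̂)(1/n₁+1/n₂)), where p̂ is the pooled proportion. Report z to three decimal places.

z = -3.263

p̂₁ = 1601/2359 ≈ 0.67868, p̂₂ = 1130/1553 ≈ 0.72762.
Pooled p̂ = (1601+1130)/(2359+1553) = 2731/3912 = 0.69811.
SE = √(0.210753 × 0.00106782) = 0.01500.
z = (0.67868 − 0.72762)/0.01500 = -0.04894/0.01500 = -3.263.
Two-sided p-value ≈ 2·Φ(−3.263) = 0.0011.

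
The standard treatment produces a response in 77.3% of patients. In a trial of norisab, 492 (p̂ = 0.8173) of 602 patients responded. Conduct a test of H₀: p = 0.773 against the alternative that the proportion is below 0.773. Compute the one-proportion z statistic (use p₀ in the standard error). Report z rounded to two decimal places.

z = 2.59

p̂ = 492/602 ≈ 0.8173.
Standard error under H₀: √(0.773×0.227/602) = 0.0171.
z = (0.8173 − 0.773)/0.0171 = 0.0443/0.0171 = 2.59.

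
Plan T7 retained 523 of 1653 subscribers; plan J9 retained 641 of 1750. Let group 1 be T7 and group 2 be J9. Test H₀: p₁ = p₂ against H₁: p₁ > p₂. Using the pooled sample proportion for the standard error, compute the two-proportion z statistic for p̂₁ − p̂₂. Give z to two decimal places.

p̂₁ = 523/1653 = 0.31639, p̂₂ = 641/1750 = 0.36629.
Pooled p̂ = (523+641)/(1653+1750) = 1164/3403 = 0.34205.
SE = √(p̂(1−p̂)(1/n₁+1/n₂)) = √(0.34205·0.65795·0.00117639) = √(0.000264749) = 0.01627.
z = (0.31639 − 0.36629)/0.01627 = -0.04990/0.01627 = -3.07.

z = -3.07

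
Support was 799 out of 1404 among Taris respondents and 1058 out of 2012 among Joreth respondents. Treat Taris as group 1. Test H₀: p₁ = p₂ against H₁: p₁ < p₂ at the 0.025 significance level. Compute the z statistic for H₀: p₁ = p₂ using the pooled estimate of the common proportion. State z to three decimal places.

p̂₁ = 799/1404 ≈ 0.56909, p̂₂ = 1058/2012 ≈ 0.52584.
Pooled p̂ = (799+1058)/(1404+2012) = 1857/3416 = 0.54362.
SE = √(p̂(1−p̂)(1/n₁+1/n₂)) = √(0.54362·0.45638·0.00120927) = √(0.000300016) = 0.01732.
z = (0.56909 − 0.52584)/0.01732 = 0.04325/0.01732 = 2.497.
p-value = P(Z < 2.497) ≈ 0.9937. With α = 0.025, fail to reject H₀.

z = 2.497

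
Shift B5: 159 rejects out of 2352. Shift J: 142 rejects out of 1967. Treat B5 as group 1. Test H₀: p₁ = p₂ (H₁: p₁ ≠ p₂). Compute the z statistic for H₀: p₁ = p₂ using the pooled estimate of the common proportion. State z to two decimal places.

p̂₁ = 159/2352 = 0.0676, p̂₂ = 142/1967 = 0.0722.
Pooled p̂ = (159+142)/(2352+1967) = 301/4319 = 0.0697.
SE = √(0.0648351 × 0.000933558) = 0.0078.
z = (0.0676 − 0.0722)/0.0078 = -0.0046/0.0078 = -0.59.
Two-sided p-value ≈ 2·Φ(−0.590) = 0.5553.

z = -0.59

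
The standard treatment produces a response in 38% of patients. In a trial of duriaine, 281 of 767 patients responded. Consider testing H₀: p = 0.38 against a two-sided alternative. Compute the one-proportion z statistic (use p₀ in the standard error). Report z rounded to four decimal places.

p̂ = 281/767 ≈ 0.3663625.
Under H₀, SE = √(0.38·0.62/767) = √(0.000307171) = 0.0175263.
z = (0.3663625 − 0.38)/0.0175263 = -0.0136375/0.0175263 = -0.7781.
p-value = 2·P(Z > 0.778) ≈ 0.4365.

z = -0.7781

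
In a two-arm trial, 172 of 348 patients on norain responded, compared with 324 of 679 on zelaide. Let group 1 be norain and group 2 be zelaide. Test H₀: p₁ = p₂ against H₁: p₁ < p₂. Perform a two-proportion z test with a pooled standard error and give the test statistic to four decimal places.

z = 0.5185

p̂₁ = 172/348 = 0.494253, p̂₂ = 324/679 = 0.477172.
Pooled p̂ = (172+324)/(348+679) = 496/1027 = 0.482960.
SE = √(p̂(1−p̂)(1/n₁+1/n₂)) = √(0.482960·0.517040·0.00434632) = √(0.00108532) = 0.032944.
z = (0.494253 − 0.477172)/0.032944 = 0.017081/0.032944 = 0.5185.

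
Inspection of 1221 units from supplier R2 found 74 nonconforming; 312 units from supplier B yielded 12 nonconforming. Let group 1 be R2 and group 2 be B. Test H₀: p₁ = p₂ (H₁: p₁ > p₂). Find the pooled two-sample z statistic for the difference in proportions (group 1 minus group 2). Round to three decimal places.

p̂₁ = 74/1221 = 0.06061, p̂₂ = 12/312 = 0.03846.
Pooled p̂ = (74+12)/(1221+312) = 86/1533 = 0.05610.
SE = √(0.052952 × 0.00402413) = 0.01460.
z = (0.06061 − 0.03846)/0.01460 = 0.02215/0.01460 = 1.517.
p-value = P(Z > 1.517) ≈ 0.0646.

z = 1.517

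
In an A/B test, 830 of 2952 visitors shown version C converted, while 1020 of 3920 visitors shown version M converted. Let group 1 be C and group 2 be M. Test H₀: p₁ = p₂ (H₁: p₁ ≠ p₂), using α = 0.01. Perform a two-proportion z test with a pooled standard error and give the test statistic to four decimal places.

z = 1.9393

p̂₁ = 830/2952 ≈ 0.2811653, p̂₂ = 1020/3920 ≈ 0.2602041.
Pooled p̂ = (830+1020)/(2952+3920) = 1850/6872 = 0.2692084.
SE = √(p̂(1−p̂)(1/n₁+1/n₂)) = √(0.2692084·0.7307916·0.000593855) = √(0.000116832) = 0.0108089.
z = (0.2811653 − 0.2602041)/0.0108089 = 0.0209612/0.0108089 = 1.9393.
p-value = 2·P(Z > 1.939) ≈ 0.0525, so at α = 0.01 we fail to reject H₀.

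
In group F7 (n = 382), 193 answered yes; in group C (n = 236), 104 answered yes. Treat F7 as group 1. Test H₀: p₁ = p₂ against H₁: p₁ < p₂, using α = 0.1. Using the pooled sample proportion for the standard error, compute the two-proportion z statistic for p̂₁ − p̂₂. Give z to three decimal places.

z = 1.561

p̂₁ = 193/382 ≈ 0.50524, p̂₂ = 104/236 ≈ 0.44068.
Pooled p̂ = (193+104)/(382+236) = 297/618 = 0.48058.
SE = √(0.249623 × 0.00685509) = 0.04137.
z = (0.50524 − 0.44068)/0.04137 = 0.06456/0.04137 = 1.561.
p-value = P(Z < 1.561) ≈ 0.9407, so at α = 0.1 we fail to reject H₀.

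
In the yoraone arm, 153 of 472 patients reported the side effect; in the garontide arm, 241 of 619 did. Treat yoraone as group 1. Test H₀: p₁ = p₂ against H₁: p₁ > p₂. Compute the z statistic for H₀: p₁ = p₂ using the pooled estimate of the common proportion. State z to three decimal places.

p̂₁ = 153/472 = 0.32415, p̂₂ = 241/619 = 0.38934.
Pooled p̂ = (153+241)/(472+619) = 394/1091 = 0.36114.
SE = √(0.230717 × 0.00373415) = 0.02935.
z = (0.32415 − 0.38934)/0.02935 = -0.06519/0.02935 = -2.221.

z = -2.221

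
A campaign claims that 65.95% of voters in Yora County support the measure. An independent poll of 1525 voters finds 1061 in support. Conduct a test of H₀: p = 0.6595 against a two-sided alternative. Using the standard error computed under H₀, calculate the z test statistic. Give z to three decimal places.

p̂ = 1061/1525 ≈ 0.695738.
Under H₀, SE = √(0.6595·0.3405/1525) = √(0.000147252) = 0.012135.
z = (0.695738 − 0.6595)/0.012135 = 0.036238/0.012135 = 2.986.
p-value = 2·P(Z > 2.986) ≈ 0.0028.

z = 2.986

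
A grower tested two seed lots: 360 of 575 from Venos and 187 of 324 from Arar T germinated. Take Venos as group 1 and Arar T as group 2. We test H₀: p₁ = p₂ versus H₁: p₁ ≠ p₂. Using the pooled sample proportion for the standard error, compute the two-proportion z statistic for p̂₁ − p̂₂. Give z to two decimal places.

z = 1.44

p̂₁ = 360/575 = 0.6261, p̂₂ = 187/324 = 0.5772.
Pooled p̂ = (360+187)/(575+324) = 547/899 = 0.6085.
SE = √(0.238238 × 0.00482555) = 0.0339.
z = (0.6261 − 0.5772)/0.0339 = 0.0489/0.0339 = 1.44.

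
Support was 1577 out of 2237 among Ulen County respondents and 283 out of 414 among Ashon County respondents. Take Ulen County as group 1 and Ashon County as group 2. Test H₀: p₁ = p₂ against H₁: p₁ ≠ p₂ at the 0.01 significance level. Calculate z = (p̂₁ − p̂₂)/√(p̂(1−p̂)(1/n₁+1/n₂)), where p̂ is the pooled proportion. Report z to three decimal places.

z = 0.874

p̂₁ = 1577/2237 ≈ 0.70496, p̂₂ = 283/414 ≈ 0.68357.
Pooled p̂ = (1577+283)/(2237+414) = 1860/2651 = 0.70162.
SE = √(p̂(1−p̂)(1/n₁+1/n₂)) = √(0.70162·0.29838·0.00286249) = √(0.000599257) = 0.02448.
z = (0.70496 − 0.68357)/0.02448 = 0.02139/0.02448 = 0.874.
p-value = 2·P(Z > 0.874) ≈ 0.3823; since p > α = 0.01, fail to reject H₀.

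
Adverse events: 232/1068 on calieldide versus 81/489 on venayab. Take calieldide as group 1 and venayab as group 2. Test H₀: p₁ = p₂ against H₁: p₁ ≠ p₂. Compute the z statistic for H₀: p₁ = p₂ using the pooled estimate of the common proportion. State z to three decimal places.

z = 2.357

p̂₁ = 232/1068 ≈ 0.217228, p̂₂ = 81/489 ≈ 0.165644.
Pooled p̂ = (232+81)/(1068+489) = 313/1557 = 0.201028.
SE = √(0.160616 × 0.00298132) = 0.021883.
z = (0.217228 − 0.165644)/0.021883 = 0.051584/0.021883 = 2.357.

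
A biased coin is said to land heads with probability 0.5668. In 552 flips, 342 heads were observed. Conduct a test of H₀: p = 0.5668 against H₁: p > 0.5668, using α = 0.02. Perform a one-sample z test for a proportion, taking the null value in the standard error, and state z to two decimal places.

p̂ = 342/552 ≈ 0.6196.
SE = √(p₀(1−p₀)/n) = √(0.24554/552) = 0.0211.
z = (0.6196 − 0.5668)/0.0211 = 0.0528/0.0211 = 2.50.
p-value = P(Z > 2.502) ≈ 0.0062; since p < α = 0.02, reject H₀.

z = 2.50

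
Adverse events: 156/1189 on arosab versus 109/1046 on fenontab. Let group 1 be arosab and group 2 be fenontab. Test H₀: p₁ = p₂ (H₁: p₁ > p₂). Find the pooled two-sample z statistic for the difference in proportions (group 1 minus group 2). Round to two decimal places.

p̂₁ = 156/1189 ≈ 0.1312, p̂₂ = 109/1046 ≈ 0.1042.
Pooled p̂ = (156+109)/(1189+1046) = 265/2235 = 0.1186.
SE = √(0.10451 × 0.00179707) = 0.0137.
z = (0.1312 − 0.1042)/0.0137 = 0.0270/0.0137 = 1.97.

z = 1.97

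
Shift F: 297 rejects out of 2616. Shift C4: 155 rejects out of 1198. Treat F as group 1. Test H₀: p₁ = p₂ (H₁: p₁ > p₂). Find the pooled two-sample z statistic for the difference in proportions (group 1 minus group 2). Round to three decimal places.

p̂₁ = 297/2616 = 0.113532, p̂₂ = 155/1198 = 0.129382.
Pooled p̂ = (297+155)/(2616+1198) = 452/3814 = 0.118511.
SE = √(0.104466 × 0.00121699) = 0.011275.
z = (0.113532 − 0.129382)/0.011275 = -0.015850/0.011275 = -1.406.
p-value = P(Z > -1.406) ≈ 0.9201.

z = -1.406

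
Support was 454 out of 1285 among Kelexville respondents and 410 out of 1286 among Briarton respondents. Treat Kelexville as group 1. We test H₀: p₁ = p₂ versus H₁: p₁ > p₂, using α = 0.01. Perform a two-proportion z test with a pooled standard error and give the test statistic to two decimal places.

p̂₁ = 454/1285 = 0.3533, p̂₂ = 410/1286 = 0.3188.
Pooled p̂ = (454+410)/(1285+1286) = 864/2571 = 0.3361.
SE = √(0.223122 × 0.00155582) = 0.0186.
z = (0.3533 − 0.3188)/0.0186 = 0.0345/0.0186 = 1.85.
p-value = P(Z > 1.851) ≈ 0.0321, so at α = 0.01 we fail to reject H₀.

z = 1.85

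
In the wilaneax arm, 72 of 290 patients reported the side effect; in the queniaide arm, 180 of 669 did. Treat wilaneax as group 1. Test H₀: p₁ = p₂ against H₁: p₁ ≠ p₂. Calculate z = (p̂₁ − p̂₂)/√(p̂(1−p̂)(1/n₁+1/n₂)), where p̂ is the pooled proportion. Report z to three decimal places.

z = -0.672

p̂₁ = 72/290 = 0.24828, p̂₂ = 180/669 = 0.26906.
Pooled p̂ = (72+180)/(290+669) = 252/959 = 0.26277.
SE = √(p̂(1−p̂)(1/n₁+1/n₂)) = √(0.26277·0.73723·0.00494304) = √(0.000957585) = 0.03094.
z = (0.24828 − 0.26906)/0.03094 = -0.02078/0.03094 = -0.672.
Two-sided p-value ≈ 2·Φ(−0.672) = 0.5018.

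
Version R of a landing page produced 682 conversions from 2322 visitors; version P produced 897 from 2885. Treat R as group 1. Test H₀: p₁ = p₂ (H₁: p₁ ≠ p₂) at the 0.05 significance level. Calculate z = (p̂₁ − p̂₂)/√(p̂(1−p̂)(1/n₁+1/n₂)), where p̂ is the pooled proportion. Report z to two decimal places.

p̂₁ = 682/2322 ≈ 0.2937, p̂₂ = 897/2885 ≈ 0.3109.
Pooled p̂ = (682+897)/(2322+2885) = 1579/5207 = 0.3032.
SE = √(0.211288 × 0.000777284) = 0.0128.
z = (0.2937 − 0.3109)/0.0128 = -0.0172/0.0128 = -1.34.
p-value = 2·P(Z > 1.343) ≈ 0.1794; since p > α = 0.05, fail to reject H₀.

z = -1.34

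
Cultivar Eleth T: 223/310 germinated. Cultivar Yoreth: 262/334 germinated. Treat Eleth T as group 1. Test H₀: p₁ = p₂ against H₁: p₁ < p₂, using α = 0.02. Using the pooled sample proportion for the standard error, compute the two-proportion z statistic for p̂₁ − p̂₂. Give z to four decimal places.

p̂₁ = 223/310 = 0.719355, p̂₂ = 262/334 = 0.784431.
Pooled p̂ = (223+262)/(310+334) = 485/644 = 0.753106.
SE = √(p̂(1−p̂)(1/n₁+1/n₂)) = √(0.753106·0.246894·0.00621982) = √(0.0011565) = 0.034007.
z = (0.719355 − 0.784431)/0.034007 = -0.065076/0.034007 = -1.9136.
p-value = P(Z < -1.914) ≈ 0.0278; since p > α = 0.02, fail to reject H₀.

z = -1.9136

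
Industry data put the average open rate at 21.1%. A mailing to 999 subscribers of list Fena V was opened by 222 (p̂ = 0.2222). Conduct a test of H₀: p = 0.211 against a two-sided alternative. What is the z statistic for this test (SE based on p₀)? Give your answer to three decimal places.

z = 0.869

p̂ = 222/999 = 0.22222.
Standard error under H₀: √(0.211×0.789/999) = 0.01291.
z = (0.22222 − 0.211)/0.01291 = 0.01122/0.01291 = 0.869.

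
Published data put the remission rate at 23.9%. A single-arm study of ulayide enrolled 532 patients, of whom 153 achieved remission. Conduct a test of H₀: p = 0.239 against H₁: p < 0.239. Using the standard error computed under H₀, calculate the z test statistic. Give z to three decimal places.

z = 2.628

p̂ = 153/532 ≈ 0.28759.
SE = √(p₀(1−p₀)/n) = √(0.18188/532) = 0.01849.
z = (0.28759 − 0.239)/0.01849 = 0.04859/0.01849 = 2.628.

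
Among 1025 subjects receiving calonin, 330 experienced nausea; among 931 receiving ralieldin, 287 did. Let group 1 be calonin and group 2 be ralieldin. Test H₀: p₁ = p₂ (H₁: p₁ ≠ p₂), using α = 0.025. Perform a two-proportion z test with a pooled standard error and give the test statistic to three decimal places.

p̂₁ = 330/1025 ≈ 0.32195, p̂₂ = 287/931 ≈ 0.30827.
Pooled p̂ = (330+287)/(1025+931) = 617/1956 = 0.31544.
SE = √(p̂(1−p̂)(1/n₁+1/n₂)) = √(0.31544·0.68456·0.00204972) = √(0.000442612) = 0.02104.
z = (0.32195 − 0.30827)/0.02104 = 0.01368/0.02104 = 0.650.
p-value = 2·P(Z > 0.650) ≈ 0.5155. With α = 0.025, fail to reject H₀.

z = 0.650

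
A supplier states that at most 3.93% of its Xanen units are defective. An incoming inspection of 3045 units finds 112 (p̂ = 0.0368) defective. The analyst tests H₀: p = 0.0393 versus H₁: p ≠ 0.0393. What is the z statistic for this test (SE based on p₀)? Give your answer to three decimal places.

z = -0.715

p̂ = 112/3045 ≈ 0.036782.
Under H₀, SE = √(0.0393·0.9607/3045) = √(1.23992e-05) = 0.003521.
z = (0.036782 − 0.0393)/0.003521 = -0.002518/0.003521 = -0.715.
p-value = 2·P(Z > 0.715) ≈ 0.4745.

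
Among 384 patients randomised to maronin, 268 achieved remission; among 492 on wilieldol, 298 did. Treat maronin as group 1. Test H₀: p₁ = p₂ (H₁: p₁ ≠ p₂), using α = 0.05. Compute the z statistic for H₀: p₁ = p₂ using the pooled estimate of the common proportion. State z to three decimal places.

z = 2.832

p̂₁ = 268/384 ≈ 0.697917, p̂₂ = 298/492 ≈ 0.605691.
Pooled p̂ = (268+298)/(384+492) = 566/876 = 0.646119.
SE = √(0.228649 × 0.00463669) = 0.032560.
z = (0.697917 − 0.605691)/0.032560 = 0.092226/0.032560 = 2.832.
Two-sided p-value ≈ 2·Φ(−2.832) = 0.0046. With α = 0.05, reject H₀.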